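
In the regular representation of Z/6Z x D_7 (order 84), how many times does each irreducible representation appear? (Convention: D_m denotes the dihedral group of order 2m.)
Each irreducible V_i of dimension d_i appears with multiplicity d_i, i.e. rho_reg = (direct sum over all irreducibles V_i) d_i V_i. The irreducible dimensions for Z/6Z x D_7 are 1, 1, 1, 1, 1, 1, 1, 1, 1, 1, 1, 1, 2, 2, 2, 2, 2, 2, 2, 2, 2, 2, 2, 2, 2, 2, 2, 2, 2, 2: 12 irreducibles of dimension 1, each with multiplicity 1; 18 irreducibles of dimension 2, each with multiplicity 2. Total dimension 12*1*1 + 18*2*2 = 84 = |G|.

Why: General theorem: in the regular representation of a finite group G, each irreducible appears with multiplicity equal to its dimension. Check: dim(rho_reg) = sum d_i^2 = 1 + 1 + 1 + 1 + 1 + 1 + 1 + 1 + 1 + 1 + 1 + 1 + 4 + 4 + 4 + 4 + 4 + 4 + 4 + 4 + 4 + 4 + 4 + 4 + 4 + 4 + 4 + 4 + 4 + 4 = 84 = |G|.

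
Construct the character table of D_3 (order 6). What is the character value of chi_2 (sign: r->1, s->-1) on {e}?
Conjugacy classes: {e} of size 1, {r^1, r^2} of size 2, {s, sr, ..., sr^2} of size 3.
Character table:
  irrep \ class              {e} (size 1)  {r^1, r^2} (size 2)  {s, sr, ..., sr^2} (size 3)
  chi_1 (triv)               1             1                    1                          
  chi_2 (sign: r->1, s->-1)  1             1                    -1                         
  chi_3 (2d, j=1)            2             -1                   0                          

Spot check: chi_2 (sign: r->1, s->-1) on {e} = 1.

D_3 has order 2*3 = 6 with 3 conjugacy classes, hence 3 irreducibles. Sum of squared dims 1 + 1 + 4 = 6 = |G|. Linear characters come from the abelianisation; the 2-dimensional irreps have character r^k -> 2*cos(2*pi*j*k/3), reflections -> 0.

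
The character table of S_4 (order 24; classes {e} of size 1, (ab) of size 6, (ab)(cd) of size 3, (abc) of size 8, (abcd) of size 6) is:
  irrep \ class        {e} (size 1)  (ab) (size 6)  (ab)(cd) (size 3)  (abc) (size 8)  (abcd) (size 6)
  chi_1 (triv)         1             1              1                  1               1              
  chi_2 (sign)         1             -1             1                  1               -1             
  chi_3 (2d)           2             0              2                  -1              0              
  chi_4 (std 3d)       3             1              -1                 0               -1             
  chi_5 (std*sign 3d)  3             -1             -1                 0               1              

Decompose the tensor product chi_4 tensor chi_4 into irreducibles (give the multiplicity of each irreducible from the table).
chi_4 tensor chi_4 = chi_1 + chi_3 + chi_4 + chi_5 (all other irreducibles have multiplicity 0).

The character of a tensor product is the pointwise product (chi_4 * chi_4)(C) = chi_4(C) * chi_4(C):
  {e}: (3)*(3), (ab): (1)*(1), (ab)(cd): (-1)*(-1), (abc): (0)*(0), (abcd): (-1)*(-1)
so (chi_4 * chi_4) takes values
  {e} -> 9, (ab) -> 1, (ab)(cd) -> 1, (abc) -> 0, (abcd) -> 1.
Now take the inner product of this character with each irreducible chi from the table, <chi_4*chi_4, chi> = (1/24) sum_C |C| (chi_4*chi_4)(C) conj(chi(C)):
  <chi_4*chi_4, chi_1> = (1/24)[1*(9)*conj(1) + 6*(1)*conj(1) + 3*(1)*conj(1) + 8*(0)*conj(1) + 6*(1)*conj(1)]
      = (1/24)[(9) + (6) + (3) + (0) + (6)] = 24/24 = 1
  <chi_4*chi_4, chi_2> = (1/24)[1*(9)*conj(1) + 6*(1)*conj(-1) + 3*(1)*conj(1) + 8*(0)*conj(1) + 6*(1)*conj(-1)]
      = (1/24)[(9) + (-6) + (3) + (0) + (-6)] = 0/24 = 0
  <chi_4*chi_4, chi_3> = (1/24)[1*(9)*conj(2) + 6*(1)*conj(0) + 3*(1)*conj(2) + 8*(0)*conj(-1) + 6*(1)*conj(0)]
      = (1/24)[(18) + (0) + (6) + (0) + (0)] = 24/24 = 1
  <chi_4*chi_4, chi_4> = (1/24)[1*(9)*conj(3) + 6*(1)*conj(1) + 3*(1)*conj(-1) + 8*(0)*conj(0) + 6*(1)*conj(-1)]
      = (1/24)[(27) + (6) + (-3) + (0) + (-6)] = 24/24 = 1
  <chi_4*chi_4, chi_5> = (1/24)[1*(9)*conj(3) + 6*(1)*conj(-1) + 3*(1)*conj(-1) + 8*(0)*conj(0) + 6*(1)*conj(1)]
      = (1/24)[(27) + (-6) + (-3) + (0) + (6)] = 24/24 = 1
Hence the multiplicities are chi_1: 1, chi_3: 1, chi_4: 1, chi_5: 1. Dimension check: dim(chi_4)*dim(chi_4) = 3*3 = 9 and sum (mult * dim) = 1*1 + 1*2 + 1*3 + 1*3 = 9.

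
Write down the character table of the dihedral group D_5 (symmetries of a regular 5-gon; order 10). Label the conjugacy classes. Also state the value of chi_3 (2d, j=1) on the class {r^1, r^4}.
Conjugacy classes: {e} of size 1, {r^1, r^4} of size 2, {r^2, r^3} of size 2, {s, sr, ..., sr^4} of size 5.
Character table:
  irrep \ class              {e} (size 1)  {r^1, r^4} (size 2)  {r^2, r^3} (size 2)  {s, sr, ..., sr^4} (size 5)
  chi_1 (triv)               1             1                    1                    1                          
  chi_2 (sign: r->1, s->-1)  1             1                    1                    -1                         
  chi_3 (2d, j=1)            2             -1/2 + sqrt(5)/2     -sqrt(5)/2 - 1/2     0                          
  chi_4 (2d, j=2)            2             -sqrt(5)/2 - 1/2     -1/2 + sqrt(5)/2     0                          

Spot check: chi_3 (2d, j=1) on {r^1, r^4} = -1/2 + sqrt(5)/2.

Details: D_5 has order 2*5 = 10 with 4 conjugacy classes, hence 4 irreducibles. Sum of squared dims 1 + 1 + 4 + 4 = 10 = |G|. Linear characters come from the abelianisation; the 2-dimensional irreps have character r^k -> 2*cos(2*pi*j*k/5), reflections -> 0.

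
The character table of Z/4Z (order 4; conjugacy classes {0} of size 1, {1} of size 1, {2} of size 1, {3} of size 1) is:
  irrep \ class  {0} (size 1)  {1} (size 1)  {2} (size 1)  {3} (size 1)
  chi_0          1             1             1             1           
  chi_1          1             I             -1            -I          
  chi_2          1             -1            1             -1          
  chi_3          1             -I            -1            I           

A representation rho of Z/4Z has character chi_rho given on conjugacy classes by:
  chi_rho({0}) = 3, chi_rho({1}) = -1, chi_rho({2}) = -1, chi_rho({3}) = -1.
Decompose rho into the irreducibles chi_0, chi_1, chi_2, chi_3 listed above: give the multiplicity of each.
Multiplicities: chi_0: 0, chi_1: 1, chi_2: 1, chi_3: 1.

Argument: Use <chi_rho, chi> = (1/|G|) sum_C |C| * chi_rho(C) * conj(chi(C)) with |G| = 4 for each irreducible chi in the table:
  <chi_rho, chi_0> = (1/4)[1*(3)*conj(1) + 1*(-1)*conj(1) + 1*(-1)*conj(1) + 1*(-1)*conj(1)]
      = (1/4)[(3) + (-1) + (-1) + (-1)] = 0/4 = 0
  <chi_rho, chi_1> = (1/4)[1*(3)*conj(1) + 1*(-1)*conj(I) + 1*(-1)*conj(-1) + 1*(-1)*conj(-I)]
      = (1/4)[(3) + (I) + (1) + (-I)] = 4/4 = 1
  <chi_rho, chi_2> = (1/4)[1*(3)*conj(1) + 1*(-1)*conj(-1) + 1*(-1)*conj(1) + 1*(-1)*conj(-1)]
      = (1/4)[(3) + (1) + (-1) + (1)] = 4/4 = 1
  <chi_rho, chi_3> = (1/4)[1*(3)*conj(1) + 1*(-1)*conj(-I) + 1*(-1)*conj(-1) + 1*(-1)*conj(I)]
      = (1/4)[(3) + (-I) + (1) + (I)] = 4/4 = 1
(Exp terms are combined using exp(i*s)*conj(exp(i*t)) = exp(i*(s-t)), and sums of them are collapsed using the identity that for every m > 1 the m distinct m-th roots of unity sum to 0, e.g. 1 + exp(2*I*pi/3) + exp(-2*I*pi/3) = 0.)
Dimension check: dim(rho) = sum (mult * dim) = 0*1 + 1*1 + 1*1 + 1*1 = 3 = chi_rho(e) = 3.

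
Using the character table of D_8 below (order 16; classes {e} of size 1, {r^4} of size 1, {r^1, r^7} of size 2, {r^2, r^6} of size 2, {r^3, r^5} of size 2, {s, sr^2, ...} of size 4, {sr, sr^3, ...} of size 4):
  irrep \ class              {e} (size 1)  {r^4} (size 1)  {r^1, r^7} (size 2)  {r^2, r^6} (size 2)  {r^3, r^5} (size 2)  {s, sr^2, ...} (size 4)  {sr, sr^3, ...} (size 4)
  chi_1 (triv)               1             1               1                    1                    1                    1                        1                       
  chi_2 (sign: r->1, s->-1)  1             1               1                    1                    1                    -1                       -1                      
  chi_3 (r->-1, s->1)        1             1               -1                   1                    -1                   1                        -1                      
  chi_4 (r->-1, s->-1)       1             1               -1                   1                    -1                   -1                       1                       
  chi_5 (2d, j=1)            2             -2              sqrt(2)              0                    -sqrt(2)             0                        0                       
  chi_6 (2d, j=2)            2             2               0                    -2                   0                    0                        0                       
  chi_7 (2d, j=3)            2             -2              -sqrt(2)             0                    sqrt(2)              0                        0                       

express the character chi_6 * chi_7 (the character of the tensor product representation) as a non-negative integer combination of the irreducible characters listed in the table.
chi_6 tensor chi_7 = chi_5 + chi_7 (all other irreducibles have multiplicity 0).

Explanation: The character of a tensor product is the pointwise product (chi_6 * chi_7)(C) = chi_6(C) * chi_7(C):
  {e}: (2)*(2), {r^4}: (2)*(-2), {r^1, r^7}: (0)*(-sqrt(2)), {r^2, r^6}: (-2)*(0), {r^3, r^5}: (0)*(sqrt(2)), {s, sr^2, ...}: (0)*(0), {sr, sr^3, ...}: (0)*(0)
so (chi_6 * chi_7) takes values
  {e} -> 4, {r^4} -> -4, {r^1, r^7} -> 0, {r^2, r^6} -> 0, {r^3, r^5} -> 0, {s, sr^2, ...} -> 0, {sr, sr^3, ...} -> 0.
Now take the inner product of this character with each irreducible chi from the table, <chi_6*chi_7, chi> = (1/16) sum_C |C| (chi_6*chi_7)(C) conj(chi(C)):
  <chi_6*chi_7, chi_1> = (1/16)[1*(4)*conj(1) + 1*(-4)*conj(1) + 2*(0)*conj(1) + 2*(0)*conj(1) + 2*(0)*conj(1) + 4*(0)*conj(1) + 4*(0)*conj(1)]
      = (1/16)[(4) + (-4) + (0) + (0) + (0) + (0) + (0)] = 0/16 = 0
  <chi_6*chi_7, chi_2> = (1/16)[1*(4)*conj(1) + 1*(-4)*conj(1) + 2*(0)*conj(1) + 2*(0)*conj(1) + 2*(0)*conj(1) + 4*(0)*conj(-1) + 4*(0)*conj(-1)]
      = (1/16)[(4) + (-4) + (0) + (0) + (0) + (0) + (0)] = 0/16 = 0
  <chi_6*chi_7, chi_3> = (1/16)[1*(4)*conj(1) + 1*(-4)*conj(1) + 2*(0)*conj(-1) + 2*(0)*conj(1) + 2*(0)*conj(-1) + 4*(0)*conj(1) + 4*(0)*conj(-1)]
      = (1/16)[(4) + (-4) + (0) + (0) + (0) + (0) + (0)] = 0/16 = 0
  <chi_6*chi_7, chi_4> = (1/16)[1*(4)*conj(1) + 1*(-4)*conj(1) + 2*(0)*conj(-1) + 2*(0)*conj(1) + 2*(0)*conj(-1) + 4*(0)*conj(-1) + 4*(0)*conj(1)]
      = (1/16)[(4) + (-4) + (0) + (0) + (0) + (0) + (0)] = 0/16 = 0
  <chi_6*chi_7, chi_5> = (1/16)[1*(4)*conj(2) + 1*(-4)*conj(-2) + 2*(0)*conj(sqrt(2)) + 2*(0)*conj(0) + 2*(0)*conj(-sqrt(2)) + 4*(0)*conj(0) + 4*(0)*conj(0)]
      = (1/16)[(8) + (8) + (0) + (0) + (0) + (0) + (0)] = 16/16 = 1
  <chi_6*chi_7, chi_6> = (1/16)[1*(4)*conj(2) + 1*(-4)*conj(2) + 2*(0)*conj(0) + 2*(0)*conj(-2) + 2*(0)*conj(0) + 4*(0)*conj(0) + 4*(0)*conj(0)]
      = (1/16)[(8) + (-8) + (0) + (0) + (0) + (0) + (0)] = 0/16 = 0
  <chi_6*chi_7, chi_7> = (1/16)[1*(4)*conj(2) + 1*(-4)*conj(-2) + 2*(0)*conj(-sqrt(2)) + 2*(0)*conj(0) + 2*(0)*conj(sqrt(2)) + 4*(0)*conj(0) + 4*(0)*conj(0)]
      = (1/16)[(8) + (8) + (0) + (0) + (0) + (0) + (0)] = 16/16 = 1
Hence the multiplicities are chi_5: 1, chi_7: 1. Dimension check: dim(chi_6)*dim(chi_7) = 2*2 = 4 and sum (mult * dim) = 1*2 + 1*2 = 4.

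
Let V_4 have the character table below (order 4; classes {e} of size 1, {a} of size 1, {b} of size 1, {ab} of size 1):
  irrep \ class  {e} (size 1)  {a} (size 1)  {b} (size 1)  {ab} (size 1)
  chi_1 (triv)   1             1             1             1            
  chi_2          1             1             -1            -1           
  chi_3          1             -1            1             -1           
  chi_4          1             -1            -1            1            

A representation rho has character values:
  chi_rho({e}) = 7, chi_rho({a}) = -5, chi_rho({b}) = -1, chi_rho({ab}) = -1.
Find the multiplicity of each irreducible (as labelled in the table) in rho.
Multiplicities: chi_1: 0, chi_2: 1, chi_3: 3, chi_4: 3.

Details: Use <chi_rho, chi> = (1/|G|) sum_C |C| * chi_rho(C) * conj(chi(C)) with |G| = 4 for each irreducible chi in the table:
  <chi_rho, chi_1> = (1/4)[1*(7)*conj(1) + 1*(-5)*conj(1) + 1*(-1)*conj(1) + 1*(-1)*conj(1)]
      = (1/4)[(7) + (-5) + (-1) + (-1)] = 0/4 = 0
  <chi_rho, chi_2> = (1/4)[1*(7)*conj(1) + 1*(-5)*conj(1) + 1*(-1)*conj(-1) + 1*(-1)*conj(-1)]
      = (1/4)[(7) + (-5) + (1) + (1)] = 4/4 = 1
  <chi_rho, chi_3> = (1/4)[1*(7)*conj(1) + 1*(-5)*conj(-1) + 1*(-1)*conj(1) + 1*(-1)*conj(-1)]
      = (1/4)[(7) + (5) + (-1) + (1)] = 12/4 = 3
  <chi_rho, chi_4> = (1/4)[1*(7)*conj(1) + 1*(-5)*conj(-1) + 1*(-1)*conj(-1) + 1*(-1)*conj(1)]
      = (1/4)[(7) + (5) + (1) + (-1)] = 12/4 = 3
Dimension check: dim(rho) = sum (mult * dim) = 0*1 + 1*1 + 3*1 + 3*1 = 7 = chi_rho(e) = 7.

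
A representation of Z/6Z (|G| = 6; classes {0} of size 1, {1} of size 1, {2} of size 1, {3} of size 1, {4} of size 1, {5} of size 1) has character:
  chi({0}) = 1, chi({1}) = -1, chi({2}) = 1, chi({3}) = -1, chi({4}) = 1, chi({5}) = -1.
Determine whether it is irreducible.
Irreducible: <chi, chi> = 1.

Justification: <chi, chi> = (1/|G|) sum_C |C| * |chi(C)|^2 = (1/6)[1*|1|^2 + 1*|-1|^2 + 1*|1|^2 + 1*|-1|^2 + 1*|1|^2 + 1*|-1|^2]
  = (1/6)[(1) + (1) + (1) + (1) + (1) + (1)] = 6/6 = 1.
(Exp terms are combined using exp(i*s)*conj(exp(i*t)) = exp(i*(s-t)), and sums of them are collapsed using the identity that for every m > 1 the m distinct m-th roots of unity sum to 0, e.g. 1 + exp(2*I*pi/3) + exp(-2*I*pi/3) = 0.)
A character is irreducible iff <chi, chi> = 1, so this representation is irreducible.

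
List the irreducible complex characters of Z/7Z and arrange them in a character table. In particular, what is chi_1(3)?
Character table of Z/7Z (irreps indexed chi_0,...,chi_6 with chi_k(m) = zeta_7^(k*m), zeta_7 = exp(2*pi*i/7)):
  irrep \ class  {0} (size 1)  {1} (size 1)    {2} (size 1)    {3} (size 1)    {4} (size 1)    {5} (size 1)    {6} (size 1)  
  chi_0          1             1               1               1               1               1               1             
  chi_1          1             exp(2*I*pi/7)   exp(4*I*pi/7)   exp(6*I*pi/7)   exp(-6*I*pi/7)  exp(-4*I*pi/7)  exp(-2*I*pi/7)
  chi_2          1             exp(4*I*pi/7)   exp(-6*I*pi/7)  exp(-2*I*pi/7)  exp(2*I*pi/7)   exp(6*I*pi/7)   exp(-4*I*pi/7)
  chi_3          1             exp(6*I*pi/7)   exp(-2*I*pi/7)  exp(4*I*pi/7)   exp(-4*I*pi/7)  exp(2*I*pi/7)   exp(-6*I*pi/7)
  chi_4          1             exp(-6*I*pi/7)  exp(2*I*pi/7)   exp(-4*I*pi/7)  exp(4*I*pi/7)   exp(-2*I*pi/7)  exp(6*I*pi/7) 
  chi_5          1             exp(-4*I*pi/7)  exp(6*I*pi/7)   exp(2*I*pi/7)   exp(-2*I*pi/7)  exp(-6*I*pi/7)  exp(4*I*pi/7) 
  chi_6          1             exp(-2*I*pi/7)  exp(-4*I*pi/7)  exp(-6*I*pi/7)  exp(6*I*pi/7)   exp(4*I*pi/7)   exp(2*I*pi/7) 

Spot check: chi_1(3) = zeta_7^(1*3) = zeta_7^3 = exp(6*I*pi/7).

Z/7Z is abelian, so all 7 irreducible complex representations are 1-dimensional. They are given by chi_k(m) = zeta_7^(k*m) for k = 0,...,6. Row orthogonality: sum_m chi_k(m) conj(chi_l(m)) = 7 * [k = l].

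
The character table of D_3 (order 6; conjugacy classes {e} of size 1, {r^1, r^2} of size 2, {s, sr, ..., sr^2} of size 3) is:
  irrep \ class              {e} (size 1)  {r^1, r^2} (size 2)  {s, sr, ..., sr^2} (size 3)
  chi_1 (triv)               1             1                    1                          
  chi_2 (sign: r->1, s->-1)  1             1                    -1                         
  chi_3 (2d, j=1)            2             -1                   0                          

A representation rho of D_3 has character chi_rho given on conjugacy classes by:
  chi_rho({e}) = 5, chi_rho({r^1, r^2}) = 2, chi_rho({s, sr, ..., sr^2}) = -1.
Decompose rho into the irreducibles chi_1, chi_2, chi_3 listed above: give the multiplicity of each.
Multiplicities: chi_1: 1, chi_2: 2, chi_3: 1.

Proof sketch: Use <chi_rho, chi> = (1/|G|) sum_C |C| * chi_rho(C) * conj(chi(C)) with |G| = 6 for each irreducible chi in the table:
  <chi_rho, chi_1> = (1/6)[1*(5)*conj(1) + 2*(2)*conj(1) + 3*(-1)*conj(1)]
      = (1/6)[(5) + (4) + (-3)] = 6/6 = 1
  <chi_rho, chi_2> = (1/6)[1*(5)*conj(1) + 2*(2)*conj(1) + 3*(-1)*conj(-1)]
      = (1/6)[(5) + (4) + (3)] = 12/6 = 2
  <chi_rho, chi_3> = (1/6)[1*(5)*conj(2) + 2*(2)*conj(-1) + 3*(-1)*conj(0)]
      = (1/6)[(10) + (-4) + (0)] = 6/6 = 1
Dimension check: dim(rho) = sum (mult * dim) = 1*1 + 2*1 + 1*2 = 5 = chi_rho(e) = 5.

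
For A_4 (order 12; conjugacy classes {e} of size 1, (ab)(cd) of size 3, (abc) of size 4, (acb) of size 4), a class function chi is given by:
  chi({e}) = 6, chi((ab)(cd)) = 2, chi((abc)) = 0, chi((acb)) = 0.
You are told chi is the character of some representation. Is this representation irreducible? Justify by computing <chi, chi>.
Not irreducible (reducible): <chi, chi> = 4 > 1.

Solution. <chi, chi> = (1/|G|) sum_C |C| * |chi(C)|^2 = (1/12)[1*|6|^2 + 3*|2|^2 + 4*|0|^2 + 4*|0|^2]
  = (1/12)[(36) + (12) + (0) + (0)] = 48/12 = 4.
(Exp terms are combined using exp(i*s)*conj(exp(i*t)) = exp(i*(s-t)), and sums of them are collapsed using the identity that for every m > 1 the m distinct m-th roots of unity sum to 0, e.g. 1 + exp(2*I*pi/3) + exp(-2*I*pi/3) = 0.)
A character is irreducible iff <chi, chi> = 1, so this representation is reducible.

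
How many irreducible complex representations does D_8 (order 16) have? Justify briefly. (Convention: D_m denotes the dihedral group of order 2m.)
7

Derivation: The number of irreducible complex representations of a finite group equals its number of conjugacy classes. D_8 has 7 conjugacy classes (n/2 + 3 for n even), so D_8 (order 16) has exactly 7 irreducible complex representations.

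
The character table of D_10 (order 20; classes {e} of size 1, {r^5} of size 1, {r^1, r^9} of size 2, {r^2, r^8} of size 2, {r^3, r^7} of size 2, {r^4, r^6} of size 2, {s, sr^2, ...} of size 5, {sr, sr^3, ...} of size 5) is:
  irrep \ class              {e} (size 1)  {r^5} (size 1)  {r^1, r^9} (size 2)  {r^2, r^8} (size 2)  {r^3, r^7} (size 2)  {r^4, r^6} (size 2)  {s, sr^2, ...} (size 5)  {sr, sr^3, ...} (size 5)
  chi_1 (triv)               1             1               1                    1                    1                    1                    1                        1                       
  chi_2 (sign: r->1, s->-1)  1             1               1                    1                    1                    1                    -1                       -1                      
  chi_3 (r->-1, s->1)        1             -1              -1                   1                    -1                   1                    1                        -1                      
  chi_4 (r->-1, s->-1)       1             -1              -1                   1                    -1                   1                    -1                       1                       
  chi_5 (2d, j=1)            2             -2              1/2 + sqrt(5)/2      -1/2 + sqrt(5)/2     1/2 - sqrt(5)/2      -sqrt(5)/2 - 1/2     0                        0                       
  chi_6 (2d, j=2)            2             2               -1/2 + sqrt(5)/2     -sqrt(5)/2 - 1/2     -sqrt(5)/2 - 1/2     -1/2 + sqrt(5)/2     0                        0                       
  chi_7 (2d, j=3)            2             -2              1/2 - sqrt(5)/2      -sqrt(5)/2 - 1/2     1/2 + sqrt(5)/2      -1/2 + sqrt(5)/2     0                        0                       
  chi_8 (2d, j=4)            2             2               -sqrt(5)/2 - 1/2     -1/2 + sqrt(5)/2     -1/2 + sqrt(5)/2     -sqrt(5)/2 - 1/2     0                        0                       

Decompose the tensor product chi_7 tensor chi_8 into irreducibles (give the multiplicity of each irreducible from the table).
chi_7 tensor chi_8 = chi_5 + chi_7 (all other irreducibles have multiplicity 0).

Details: The character of a tensor product is the pointwise product (chi_7 * chi_8)(C) = chi_7(C) * chi_8(C):
  {e}: (2)*(2), {r^5}: (-2)*(2), {r^1, r^9}: (1/2 - sqrt(5)/2)*(-sqrt(5)/2 - 1/2), {r^2, r^8}: (-sqrt(5)/2 - 1/2)*(-1/2 + sqrt(5)/2), {r^3, r^7}: (1/2 + sqrt(5)/2)*(-1/2 + sqrt(5)/2), {r^4, r^6}: (-1/2 + sqrt(5)/2)*(-sqrt(5)/2 - 1/2), {s, sr^2, ...}: (0)*(0), {sr, sr^3, ...}: (0)*(0)
so (chi_7 * chi_8) takes values
  {e} -> 4, {r^5} -> -4, {r^1, r^9} -> 1, {r^2, r^8} -> -1, {r^3, r^7} -> 1, {r^4, r^6} -> -1, {s, sr^2, ...} -> 0, {sr, sr^3, ...} -> 0.
Now take the inner product of this character with each irreducible chi from the table, <chi_7*chi_8, chi> = (1/20) sum_C |C| (chi_7*chi_8)(C) conj(chi(C)):
  <chi_7*chi_8, chi_1> = (1/20)[1*(4)*conj(1) + 1*(-4)*conj(1) + 2*(1)*conj(1) + 2*(-1)*conj(1) + 2*(1)*conj(1) + 2*(-1)*conj(1) + 5*(0)*conj(1) + 5*(0)*conj(1)]
      = (1/20)[(4) + (-4) + (2) + (-2) + (2) + (-2) + (0) + (0)] = 0/20 = 0
  <chi_7*chi_8, chi_2> = (1/20)[1*(4)*conj(1) + 1*(-4)*conj(1) + 2*(1)*conj(1) + 2*(-1)*conj(1) + 2*(1)*conj(1) + 2*(-1)*conj(1) + 5*(0)*conj(-1) + 5*(0)*conj(-1)]
      = (1/20)[(4) + (-4) + (2) + (-2) + (2) + (-2) + (0) + (0)] = 0/20 = 0
  <chi_7*chi_8, chi_3> = (1/20)[1*(4)*conj(1) + 1*(-4)*conj(-1) + 2*(1)*conj(-1) + 2*(-1)*conj(1) + 2*(1)*conj(-1) + 2*(-1)*conj(1) + 5*(0)*conj(1) + 5*(0)*conj(-1)]
      = (1/20)[(4) + (4) + (-2) + (-2) + (-2) + (-2) + (0) + (0)] = 0/20 = 0
  <chi_7*chi_8, chi_4> = (1/20)[1*(4)*conj(1) + 1*(-4)*conj(-1) + 2*(1)*conj(-1) + 2*(-1)*conj(1) + 2*(1)*conj(-1) + 2*(-1)*conj(1) + 5*(0)*conj(-1) + 5*(0)*conj(1)]
      = (1/20)[(4) + (4) + (-2) + (-2) + (-2) + (-2) + (0) + (0)] = 0/20 = 0
  <chi_7*chi_8, chi_5> = (1/20)[1*(4)*conj(2) + 1*(-4)*conj(-2) + 2*(1)*conj(1/2 + sqrt(5)/2) + 2*(-1)*conj(-1/2 + sqrt(5)/2) + 2*(1)*conj(1/2 - sqrt(5)/2) + 2*(-1)*conj(-sqrt(5)/2 - 1/2) + 5*(0)*conj(0) + 5*(0)*conj(0)]
      = (1/20)[(8) + (8) + (1 + sqrt(5)) + (1 - sqrt(5)) + (1 - sqrt(5)) + (1 + sqrt(5)) + (0) + (0)] = 20/20 = 1
  <chi_7*chi_8, chi_6> = (1/20)[1*(4)*conj(2) + 1*(-4)*conj(2) + 2*(1)*conj(-1/2 + sqrt(5)/2) + 2*(-1)*conj(-sqrt(5)/2 - 1/2) + 2*(1)*conj(-sqrt(5)/2 - 1/2) + 2*(-1)*conj(-1/2 + sqrt(5)/2) + 5*(0)*conj(0) + 5*(0)*conj(0)]
      = (1/20)[(8) + (-8) + (-1 + sqrt(5)) + (1 + sqrt(5)) + (-sqrt(5) - 1) + (1 - sqrt(5)) + (0) + (0)] = 0/20 = 0
  <chi_7*chi_8, chi_7> = (1/20)[1*(4)*conj(2) + 1*(-4)*conj(-2) + 2*(1)*conj(1/2 - sqrt(5)/2) + 2*(-1)*conj(-sqrt(5)/2 - 1/2) + 2*(1)*conj(1/2 + sqrt(5)/2) + 2*(-1)*conj(-1/2 + sqrt(5)/2) + 5*(0)*conj(0) + 5*(0)*conj(0)]
      = (1/20)[(8) + (8) + (1 - sqrt(5)) + (1 + sqrt(5)) + (1 + sqrt(5)) + (1 - sqrt(5)) + (0) + (0)] = 20/20 = 1
  <chi_7*chi_8, chi_8> = (1/20)[1*(4)*conj(2) + 1*(-4)*conj(2) + 2*(1)*conj(-sqrt(5)/2 - 1/2) + 2*(-1)*conj(-1/2 + sqrt(5)/2) + 2*(1)*conj(-1/2 + sqrt(5)/2) + 2*(-1)*conj(-sqrt(5)/2 - 1/2) + 5*(0)*conj(0) + 5*(0)*conj(0)]
      = (1/20)[(8) + (-8) + (-sqrt(5) - 1) + (1 - sqrt(5)) + (-1 + sqrt(5)) + (1 + sqrt(5)) + (0) + (0)] = 0/20 = 0
Hence the multiplicities are chi_5: 1, chi_7: 1. Dimension check: dim(chi_7)*dim(chi_8) = 2*2 = 4 and sum (mult * dim) = 1*2 + 1*2 = 4.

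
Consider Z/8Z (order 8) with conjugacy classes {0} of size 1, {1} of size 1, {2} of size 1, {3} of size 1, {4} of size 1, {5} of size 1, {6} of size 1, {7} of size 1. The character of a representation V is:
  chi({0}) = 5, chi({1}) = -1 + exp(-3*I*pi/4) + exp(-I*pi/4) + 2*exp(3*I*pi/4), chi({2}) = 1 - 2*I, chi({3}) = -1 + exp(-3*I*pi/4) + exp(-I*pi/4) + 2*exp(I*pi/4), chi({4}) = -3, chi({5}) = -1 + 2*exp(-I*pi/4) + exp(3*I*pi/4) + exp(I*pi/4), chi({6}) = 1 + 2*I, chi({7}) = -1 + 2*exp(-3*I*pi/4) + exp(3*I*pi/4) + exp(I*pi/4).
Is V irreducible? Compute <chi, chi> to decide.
Not irreducible (reducible): <chi, chi> = 7 > 1.

Solution. <chi, chi> = (1/|G|) sum_C |C| * |chi(C)|^2 = (1/8)[1*|5|^2 + 1*|-1 + exp(-3*I*pi/4) + exp(-I*pi/4) + 2*exp(3*I*pi/4)|^2 + 1*|1 - 2*I|^2 + 1*|-1 + exp(-3*I*pi/4) + exp(-I*pi/4) + 2*exp(I*pi/4)|^2 + 1*|-3|^2 + 1*|-1 + 2*exp(-I*pi/4) + exp(3*I*pi/4) + exp(I*pi/4)|^2 + 1*|1 + 2*I|^2 + 1*|-1 + 2*exp(-3*I*pi/4) + exp(3*I*pi/4) + exp(I*pi/4)|^2]
  = (1/8)[(25) + (3 - 3*exp(3*I*pi/4) - exp(I*pi/4) - exp(-I*pi/4) - 3*exp(-3*I*pi/4)) + (5) + (3 - 3*exp(I*pi/4) - exp(3*I*pi/4) - exp(-3*I*pi/4) - 3*exp(-I*pi/4)) + (9) + (3 - 3*exp(I*pi/4) - exp(3*I*pi/4) - exp(-3*I*pi/4) - 3*exp(-I*pi/4)) + (5) + (3 - 3*exp(3*I*pi/4) - exp(I*pi/4) - exp(-I*pi/4) - 3*exp(-3*I*pi/4))] = 56/8 = 7.
(Exp terms are combined using exp(i*s)*conj(exp(i*t)) = exp(i*(s-t)), and sums of them are collapsed using the identity that for every m > 1 the m distinct m-th roots of unity sum to 0, e.g. 1 + exp(2*I*pi/3) + exp(-2*I*pi/3) = 0.)
A character is irreducible iff <chi, chi> = 1, so this representation is reducible.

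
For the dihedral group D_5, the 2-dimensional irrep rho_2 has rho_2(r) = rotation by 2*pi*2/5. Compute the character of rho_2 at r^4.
chi_{rho_2}(r^4) = 2*cos(2*pi*2*4/5) = -sqrt(5)/2 - 1/2

Working: rho_2(r^4) is rotation by angle 2*pi*2*4/5, whose trace is 2*cos(2*pi*2*4/5) = -sqrt(5)/2 - 1/2.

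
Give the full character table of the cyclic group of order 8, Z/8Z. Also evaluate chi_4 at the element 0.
Character table of Z/8Z (irreps indexed chi_0,...,chi_7 with chi_k(m) = zeta_8^(k*m), zeta_8 = exp(2*pi*i/8)):
  irrep \ class  {0} (size 1)  {1} (size 1)    {2} (size 1)  {3} (size 1)    {4} (size 1)  {5} (size 1)    {6} (size 1)  {7} (size 1)  
  chi_0          1             1               1             1               1             1               1             1             
  chi_1          1             exp(I*pi/4)     I             exp(3*I*pi/4)   -1            exp(-3*I*pi/4)  -I            exp(-I*pi/4)  
  chi_2          1             I               -1            -I              1             I               -1            -I            
  chi_3          1             exp(3*I*pi/4)   -I            exp(I*pi/4)     -1            exp(-I*pi/4)    I             exp(-3*I*pi/4)
  chi_4          1             -1              1             -1              1             -1              1             -1            
  chi_5          1             exp(-3*I*pi/4)  I             exp(-I*pi/4)    -1            exp(I*pi/4)     -I            exp(3*I*pi/4) 
  chi_6          1             -I              -1            I               1             -I              -1            I             
  chi_7          1             exp(-I*pi/4)    -I            exp(-3*I*pi/4)  -1            exp(3*I*pi/4)   I             exp(I*pi/4)   

Spot check: chi_4(0) = zeta_8^(4*0) = zeta_8^0 = 1.

Proof sketch: Z/8Z is abelian, so all 8 irreducible complex representations are 1-dimensional. They are given by chi_k(m) = zeta_8^(k*m) for k = 0,...,7. Row orthogonality: sum_m chi_k(m) conj(chi_l(m)) = 8 * [k = l].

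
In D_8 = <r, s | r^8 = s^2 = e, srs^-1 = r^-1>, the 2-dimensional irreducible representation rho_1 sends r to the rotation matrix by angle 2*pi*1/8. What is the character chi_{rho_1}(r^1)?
chi_{rho_1}(r^1) = 2*cos(2*pi*1*1/8) = sqrt(2)

Solution. rho_1(r^1) is rotation by angle 2*pi*1*1/8, whose trace is 2*cos(2*pi*1*1/8) = sqrt(2).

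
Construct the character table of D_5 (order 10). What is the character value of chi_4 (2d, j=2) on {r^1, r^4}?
Conjugacy classes: {e} of size 1, {r^1, r^4} of size 2, {r^2, r^3} of size 2, {s, sr, ..., sr^4} of size 5.
Character table:
  irrep \ class              {e} (size 1)  {r^1, r^4} (size 2)  {r^2, r^3} (size 2)  {s, sr, ..., sr^4} (size 5)
  chi_1 (triv)               1             1                    1                    1                          
  chi_2 (sign: r->1, s->-1)  1             1                    1                    -1                         
  chi_3 (2d, j=1)            2             -1/2 + sqrt(5)/2     -sqrt(5)/2 - 1/2     0                          
  chi_4 (2d, j=2)            2             -sqrt(5)/2 - 1/2     -1/2 + sqrt(5)/2     0                          

Spot check: chi_4 (2d, j=2) on {r^1, r^4} = -sqrt(5)/2 - 1/2.

Reasoning: D_5 has order 2*5 = 10 with 4 conjugacy classes, hence 4 irreducibles. Sum of squared dims 1 + 1 + 4 + 4 = 10 = |G|. Linear characters come from the abelianisation; the 2-dimensional irreps have character r^k -> 2*cos(2*pi*j*k/5), reflections -> 0.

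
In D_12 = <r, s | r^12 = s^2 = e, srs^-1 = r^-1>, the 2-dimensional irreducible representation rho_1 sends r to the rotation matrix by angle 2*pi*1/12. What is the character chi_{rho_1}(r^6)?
chi_{rho_1}(r^6) = 2*cos(2*pi*1*6/12) = -2

Derivation: rho_1(r^6) is rotation by angle 2*pi*1*6/12, whose trace is 2*cos(2*pi*1*6/12) = -2.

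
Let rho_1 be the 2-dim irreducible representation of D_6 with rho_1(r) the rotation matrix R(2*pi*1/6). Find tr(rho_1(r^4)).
chi_{rho_1}(r^4) = 2*cos(2*pi*1*4/6) = -1

Why: rho_1(r^4) is rotation by angle 2*pi*1*4/6, whose trace is 2*cos(2*pi*1*4/6) = -1.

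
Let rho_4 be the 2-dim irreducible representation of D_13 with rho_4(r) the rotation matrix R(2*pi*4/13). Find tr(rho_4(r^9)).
chi_{rho_4}(r^9) = 2*cos(2*pi*4*9/13) = 2*cos(6*pi/13)

Proof sketch: rho_4(r^9) is rotation by angle 2*pi*4*9/13, whose trace is 2*cos(2*pi*4*9/13) = 2*cos(6*pi/13).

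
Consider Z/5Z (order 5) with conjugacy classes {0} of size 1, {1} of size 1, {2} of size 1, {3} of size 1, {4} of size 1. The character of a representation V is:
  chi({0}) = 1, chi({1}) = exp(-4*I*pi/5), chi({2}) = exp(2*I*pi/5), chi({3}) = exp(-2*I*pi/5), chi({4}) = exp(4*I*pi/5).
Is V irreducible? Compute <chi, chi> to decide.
Irreducible: <chi, chi> = 1.

Reasoning: <chi, chi> = (1/|G|) sum_C |C| * |chi(C)|^2 = (1/5)[1*|1|^2 + 1*|exp(-4*I*pi/5)|^2 + 1*|exp(2*I*pi/5)|^2 + 1*|exp(-2*I*pi/5)|^2 + 1*|exp(4*I*pi/5)|^2]
  = (1/5)[(1) + (1) + (1) + (1) + (1)] = 5/5 = 1.
(Exp terms are combined using exp(i*s)*conj(exp(i*t)) = exp(i*(s-t)), and sums of them are collapsed using the identity that for every m > 1 the m distinct m-th roots of unity sum to 0, e.g. 1 + exp(2*I*pi/3) + exp(-2*I*pi/3) = 0.)
A character is irreducible iff <chi, chi> = 1, so this representation is irreducible.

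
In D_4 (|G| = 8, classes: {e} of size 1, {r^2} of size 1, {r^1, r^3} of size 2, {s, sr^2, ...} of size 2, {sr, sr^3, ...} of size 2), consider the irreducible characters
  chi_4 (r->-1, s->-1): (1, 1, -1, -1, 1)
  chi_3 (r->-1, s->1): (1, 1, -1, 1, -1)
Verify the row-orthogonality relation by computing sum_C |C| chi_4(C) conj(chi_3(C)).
Sum = 0; so <chi_4, chi_3> = 0 (distinct irreducibles are orthogonal).

Compute term by term over conjugacy classes (|C| * chi_4(C) * conj(chi_3(C))):
  1*(1)*conj(1) + 1*(1)*conj(1) + 2*(-1)*conj(-1) + 2*(-1)*conj(1) + 2*(1)*conj(-1)
  = (1) + (1) + (2) + (-2) + (-2)
  = 0.
Dividing by |G| = 8 gives 0/8 = 0, matching the row-orthogonality relation <chi_4, chi_3> = [chi_4 = chi_3].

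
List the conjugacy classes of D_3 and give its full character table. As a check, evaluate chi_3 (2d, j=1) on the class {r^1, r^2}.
Conjugacy classes: {e} of size 1, {r^1, r^2} of size 2, {s, sr, ..., sr^2} of size 3.
Character table:
  irrep \ class              {e} (size 1)  {r^1, r^2} (size 2)  {s, sr, ..., sr^2} (size 3)
  chi_1 (triv)               1             1                    1                          
  chi_2 (sign: r->1, s->-1)  1             1                    -1                         
  chi_3 (2d, j=1)            2             -1                   0                          

Spot check: chi_3 (2d, j=1) on {r^1, r^2} = -1.

D_3 has order 2*3 = 6 with 3 conjugacy classes, hence 3 irreducibles. Sum of squared dims 1 + 1 + 4 = 6 = |G|. Linear characters come from the abelianisation; the 2-dimensional irreps have character r^k -> 2*cos(2*pi*j*k/3), reflections -> 0.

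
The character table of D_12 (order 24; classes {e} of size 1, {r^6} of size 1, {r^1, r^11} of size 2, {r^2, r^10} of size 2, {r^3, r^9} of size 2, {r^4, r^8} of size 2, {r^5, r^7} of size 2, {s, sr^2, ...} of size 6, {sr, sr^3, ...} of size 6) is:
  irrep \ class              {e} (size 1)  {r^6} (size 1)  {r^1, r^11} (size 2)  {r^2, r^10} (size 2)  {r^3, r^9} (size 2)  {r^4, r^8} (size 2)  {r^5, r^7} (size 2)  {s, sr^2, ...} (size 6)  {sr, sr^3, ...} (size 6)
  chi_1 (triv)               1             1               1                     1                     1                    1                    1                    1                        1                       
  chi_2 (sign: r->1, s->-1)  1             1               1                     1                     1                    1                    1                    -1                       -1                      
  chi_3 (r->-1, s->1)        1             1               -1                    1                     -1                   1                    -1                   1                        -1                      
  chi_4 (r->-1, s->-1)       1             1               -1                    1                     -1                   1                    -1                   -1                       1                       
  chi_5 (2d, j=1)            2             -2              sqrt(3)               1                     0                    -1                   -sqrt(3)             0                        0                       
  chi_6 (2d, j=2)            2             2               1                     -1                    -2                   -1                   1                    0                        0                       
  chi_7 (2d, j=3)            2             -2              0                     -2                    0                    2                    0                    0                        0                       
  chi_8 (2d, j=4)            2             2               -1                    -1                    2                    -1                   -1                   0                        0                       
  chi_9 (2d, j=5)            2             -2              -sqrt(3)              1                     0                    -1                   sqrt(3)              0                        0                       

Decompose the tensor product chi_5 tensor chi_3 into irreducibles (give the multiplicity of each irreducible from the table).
chi_5 tensor chi_3 = chi_9 (all other irreducibles have multiplicity 0).

Reasoning: The character of a tensor product is the pointwise product (chi_5 * chi_3)(C) = chi_5(C) * chi_3(C):
  {e}: (2)*(1), {r^6}: (-2)*(1), {r^1, r^11}: (sqrt(3))*(-1), {r^2, r^10}: (1)*(1), {r^3, r^9}: (0)*(-1), {r^4, r^8}: (-1)*(1), {r^5, r^7}: (-sqrt(3))*(-1), {s, sr^2, ...}: (0)*(1), {sr, sr^3, ...}: (0)*(-1)
so (chi_5 * chi_3) takes values
  {e} -> 2, {r^6} -> -2, {r^1, r^11} -> -sqrt(3), {r^2, r^10} -> 1, {r^3, r^9} -> 0, {r^4, r^8} -> -1, {r^5, r^7} -> sqrt(3), {s, sr^2, ...} -> 0, {sr, sr^3, ...} -> 0.
Now take the inner product of this character with each irreducible chi from the table, <chi_5*chi_3, chi> = (1/24) sum_C |C| (chi_5*chi_3)(C) conj(chi(C)):
  <chi_5*chi_3, chi_1> = (1/24)[1*(2)*conj(1) + 1*(-2)*conj(1) + 2*(-sqrt(3))*conj(1) + 2*(1)*conj(1) + 2*(0)*conj(1) + 2*(-1)*conj(1) + 2*(sqrt(3))*conj(1) + 6*(0)*conj(1) + 6*(0)*conj(1)]
      = (1/24)[(2) + (-2) + (-2*sqrt(3)) + (2) + (0) + (-2) + (2*sqrt(3)) + (0) + (0)] = 0/24 = 0
  <chi_5*chi_3, chi_2> = (1/24)[1*(2)*conj(1) + 1*(-2)*conj(1) + 2*(-sqrt(3))*conj(1) + 2*(1)*conj(1) + 2*(0)*conj(1) + 2*(-1)*conj(1) + 2*(sqrt(3))*conj(1) + 6*(0)*conj(-1) + 6*(0)*conj(-1)]
      = (1/24)[(2) + (-2) + (-2*sqrt(3)) + (2) + (0) + (-2) + (2*sqrt(3)) + (0) + (0)] = 0/24 = 0
  <chi_5*chi_3, chi_3> = (1/24)[1*(2)*conj(1) + 1*(-2)*conj(1) + 2*(-sqrt(3))*conj(-1) + 2*(1)*conj(1) + 2*(0)*conj(-1) + 2*(-1)*conj(1) + 2*(sqrt(3))*conj(-1) + 6*(0)*conj(1) + 6*(0)*conj(-1)]
      = (1/24)[(2) + (-2) + (2*sqrt(3)) + (2) + (0) + (-2) + (-2*sqrt(3)) + (0) + (0)] = 0/24 = 0
  <chi_5*chi_3, chi_4> = (1/24)[1*(2)*conj(1) + 1*(-2)*conj(1) + 2*(-sqrt(3))*conj(-1) + 2*(1)*conj(1) + 2*(0)*conj(-1) + 2*(-1)*conj(1) + 2*(sqrt(3))*conj(-1) + 6*(0)*conj(-1) + 6*(0)*conj(1)]
      = (1/24)[(2) + (-2) + (2*sqrt(3)) + (2) + (0) + (-2) + (-2*sqrt(3)) + (0) + (0)] = 0/24 = 0
  <chi_5*chi_3, chi_5> = (1/24)[1*(2)*conj(2) + 1*(-2)*conj(-2) + 2*(-sqrt(3))*conj(sqrt(3)) + 2*(1)*conj(1) + 2*(0)*conj(0) + 2*(-1)*conj(-1) + 2*(sqrt(3))*conj(-sqrt(3)) + 6*(0)*conj(0) + 6*(0)*conj(0)]
      = (1/24)[(4) + (4) + (-6) + (2) + (0) + (2) + (-6) + (0) + (0)] = 0/24 = 0
  <chi_5*chi_3, chi_6> = (1/24)[1*(2)*conj(2) + 1*(-2)*conj(2) + 2*(-sqrt(3))*conj(1) + 2*(1)*conj(-1) + 2*(0)*conj(-2) + 2*(-1)*conj(-1) + 2*(sqrt(3))*conj(1) + 6*(0)*conj(0) + 6*(0)*conj(0)]
      = (1/24)[(4) + (-4) + (-2*sqrt(3)) + (-2) + (0) + (2) + (2*sqrt(3)) + (0) + (0)] = 0/24 = 0
  <chi_5*chi_3, chi_7> = (1/24)[1*(2)*conj(2) + 1*(-2)*conj(-2) + 2*(-sqrt(3))*conj(0) + 2*(1)*conj(-2) + 2*(0)*conj(0) + 2*(-1)*conj(2) + 2*(sqrt(3))*conj(0) + 6*(0)*conj(0) + 6*(0)*conj(0)]
      = (1/24)[(4) + (4) + (0) + (-4) + (0) + (-4) + (0) + (0) + (0)] = 0/24 = 0
  <chi_5*chi_3, chi_8> = (1/24)[1*(2)*conj(2) + 1*(-2)*conj(2) + 2*(-sqrt(3))*conj(-1) + 2*(1)*conj(-1) + 2*(0)*conj(2) + 2*(-1)*conj(-1) + 2*(sqrt(3))*conj(-1) + 6*(0)*conj(0) + 6*(0)*conj(0)]
      = (1/24)[(4) + (-4) + (2*sqrt(3)) + (-2) + (0) + (2) + (-2*sqrt(3)) + (0) + (0)] = 0/24 = 0
  <chi_5*chi_3, chi_9> = (1/24)[1*(2)*conj(2) + 1*(-2)*conj(-2) + 2*(-sqrt(3))*conj(-sqrt(3)) + 2*(1)*conj(1) + 2*(0)*conj(0) + 2*(-1)*conj(-1) + 2*(sqrt(3))*conj(sqrt(3)) + 6*(0)*conj(0) + 6*(0)*conj(0)]
      = (1/24)[(4) + (4) + (6) + (2) + (0) + (2) + (6) + (0) + (0)] = 24/24 = 1
Hence the multiplicities are chi_9: 1. Dimension check: dim(chi_5)*dim(chi_3) = 2*1 = 2 and sum (mult * dim) = 1*2 = 2.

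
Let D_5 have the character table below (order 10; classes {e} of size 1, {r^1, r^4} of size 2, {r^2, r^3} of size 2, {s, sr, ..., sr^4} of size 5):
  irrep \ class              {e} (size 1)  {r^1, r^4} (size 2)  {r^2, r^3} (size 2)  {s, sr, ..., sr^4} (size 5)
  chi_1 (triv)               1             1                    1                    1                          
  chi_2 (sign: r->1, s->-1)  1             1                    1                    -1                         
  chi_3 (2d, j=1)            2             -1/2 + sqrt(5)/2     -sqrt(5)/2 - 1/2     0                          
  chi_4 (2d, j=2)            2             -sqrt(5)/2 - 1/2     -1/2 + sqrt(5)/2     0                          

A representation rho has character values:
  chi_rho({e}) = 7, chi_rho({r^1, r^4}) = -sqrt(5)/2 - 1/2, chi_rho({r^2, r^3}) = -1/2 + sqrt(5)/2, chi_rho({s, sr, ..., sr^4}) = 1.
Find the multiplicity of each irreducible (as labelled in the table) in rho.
Multiplicities: chi_1: 1, chi_2: 0, chi_3: 1, chi_4: 2.

Proof sketch: Use <chi_rho, chi> = (1/|G|) sum_C |C| * chi_rho(C) * conj(chi(C)) with |G| = 10 for each irreducible chi in the table:
  <chi_rho, chi_1> = (1/10)[1*(7)*conj(1) + 2*(-sqrt(5)/2 - 1/2)*conj(1) + 2*(-1/2 + sqrt(5)/2)*conj(1) + 5*(1)*conj(1)]
      = (1/10)[(7) + (-sqrt(5) - 1) + (-1 + sqrt(5)) + (5)] = 10/10 = 1
  <chi_rho, chi_2> = (1/10)[1*(7)*conj(1) + 2*(-sqrt(5)/2 - 1/2)*conj(1) + 2*(-1/2 + sqrt(5)/2)*conj(1) + 5*(1)*conj(-1)]
      = (1/10)[(7) + (-sqrt(5) - 1) + (-1 + sqrt(5)) + (-5)] = 0/10 = 0
  <chi_rho, chi_3> = (1/10)[1*(7)*conj(2) + 2*(-sqrt(5)/2 - 1/2)*conj(-1/2 + sqrt(5)/2) + 2*(-1/2 + sqrt(5)/2)*conj(-sqrt(5)/2 - 1/2) + 5*(1)*conj(0)]
      = (1/10)[(14) + (-2) + (-2) + (0)] = 10/10 = 1
  <chi_rho, chi_4> = (1/10)[1*(7)*conj(2) + 2*(-sqrt(5)/2 - 1/2)*conj(-sqrt(5)/2 - 1/2) + 2*(-1/2 + sqrt(5)/2)*conj(-1/2 + sqrt(5)/2) + 5*(1)*conj(0)]
      = (1/10)[(14) + (sqrt(5) + 3) + (3 - sqrt(5)) + (0)] = 20/10 = 2
Dimension check: dim(rho) = sum (mult * dim) = 1*1 + 0*1 + 1*2 + 2*2 = 7 = chi_rho(e) = 7.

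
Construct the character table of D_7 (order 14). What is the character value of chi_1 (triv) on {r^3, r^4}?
Conjugacy classes: {e} of size 1, {r^1, r^6} of size 2, {r^2, r^5} of size 2, {r^3, r^4} of size 2, {s, sr, ..., sr^6} of size 7.
Character table:
  irrep \ class              {e} (size 1)  {r^1, r^6} (size 2)  {r^2, r^5} (size 2)  {r^3, r^4} (size 2)  {s, sr, ..., sr^6} (size 7)
  chi_1 (triv)               1             1                    1                    1                    1                          
  chi_2 (sign: r->1, s->-1)  1             1                    1                    1                    -1                         
  chi_3 (2d, j=1)            2             2*cos(2*pi/7)        -2*cos(3*pi/7)       -2*cos(pi/7)         0                          
  chi_4 (2d, j=2)            2             -2*cos(3*pi/7)       -2*cos(pi/7)         2*cos(2*pi/7)        0                          
  chi_5 (2d, j=3)            2             -2*cos(pi/7)         2*cos(2*pi/7)        -2*cos(3*pi/7)       0                          

Spot check: chi_1 (triv) on {r^3, r^4} = 1.

Details: D_7 has order 2*7 = 14 with 5 conjugacy classes, hence 5 irreducibles. Sum of squared dims 1 + 1 + 4 + 4 + 4 = 14 = |G|. Linear characters come from the abelianisation; the 2-dimensional irreps have character r^k -> 2*cos(2*pi*j*k/7), reflections -> 0.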